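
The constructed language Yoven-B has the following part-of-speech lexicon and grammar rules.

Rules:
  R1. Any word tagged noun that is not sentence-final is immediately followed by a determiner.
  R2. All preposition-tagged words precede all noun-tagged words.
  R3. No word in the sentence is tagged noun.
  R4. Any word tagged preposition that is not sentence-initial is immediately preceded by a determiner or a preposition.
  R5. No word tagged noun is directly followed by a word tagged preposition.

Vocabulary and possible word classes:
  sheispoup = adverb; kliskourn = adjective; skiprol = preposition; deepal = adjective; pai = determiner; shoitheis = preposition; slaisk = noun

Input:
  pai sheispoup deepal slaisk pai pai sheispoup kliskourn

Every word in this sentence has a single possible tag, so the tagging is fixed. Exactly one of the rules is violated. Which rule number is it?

Fixed tagging: determiner adverb adjective noun determiner determiner adverb adjective.
Rule check: R1 ok, R2 ok, R3 fails, R4 ok, R5 ok.
Only rule 3 fails.

3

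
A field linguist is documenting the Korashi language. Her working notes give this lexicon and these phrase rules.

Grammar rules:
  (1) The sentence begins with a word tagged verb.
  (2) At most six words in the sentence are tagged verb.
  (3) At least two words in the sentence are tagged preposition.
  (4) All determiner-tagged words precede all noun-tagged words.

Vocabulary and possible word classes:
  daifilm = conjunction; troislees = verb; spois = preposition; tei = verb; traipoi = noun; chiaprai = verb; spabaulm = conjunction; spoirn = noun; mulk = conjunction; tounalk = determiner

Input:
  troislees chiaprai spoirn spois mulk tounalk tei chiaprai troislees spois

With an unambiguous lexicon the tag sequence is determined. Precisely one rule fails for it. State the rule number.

Fixed tagging: verb verb noun preposition conjunction determiner verb verb verb preposition.
Rule check: R1 holds, R2 holds, R3 holds, R4 violated.
Only rule 4 fails.

4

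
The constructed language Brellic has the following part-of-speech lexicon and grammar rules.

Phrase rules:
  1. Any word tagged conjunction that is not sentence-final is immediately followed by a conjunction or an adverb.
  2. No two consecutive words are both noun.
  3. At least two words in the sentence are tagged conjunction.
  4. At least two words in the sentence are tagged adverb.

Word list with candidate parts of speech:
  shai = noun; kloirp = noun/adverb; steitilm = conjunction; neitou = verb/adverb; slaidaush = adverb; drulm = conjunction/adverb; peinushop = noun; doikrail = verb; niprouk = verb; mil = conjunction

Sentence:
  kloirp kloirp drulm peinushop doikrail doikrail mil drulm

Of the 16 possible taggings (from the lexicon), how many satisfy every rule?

Candidates per position — 1:kloirp {noun,adverb}; 2:kloirp {noun,adverb}; 3:drulm {conjunction,adverb}; 4:peinushop {noun}; 5:doikrail {verb}; 6:doikrail {verb}; 7:mil {conjunction}; 8:drulm {conjunction,adverb}.
There are 16 candidate sequences in total.
The sequences that satisfy every rule: noun adverb adverb noun verb verb conjunction conjunction; adverb noun adverb noun verb verb conjunction conjunction; adverb adverb adverb noun verb verb conjunction conjunction.
Count = 3.

3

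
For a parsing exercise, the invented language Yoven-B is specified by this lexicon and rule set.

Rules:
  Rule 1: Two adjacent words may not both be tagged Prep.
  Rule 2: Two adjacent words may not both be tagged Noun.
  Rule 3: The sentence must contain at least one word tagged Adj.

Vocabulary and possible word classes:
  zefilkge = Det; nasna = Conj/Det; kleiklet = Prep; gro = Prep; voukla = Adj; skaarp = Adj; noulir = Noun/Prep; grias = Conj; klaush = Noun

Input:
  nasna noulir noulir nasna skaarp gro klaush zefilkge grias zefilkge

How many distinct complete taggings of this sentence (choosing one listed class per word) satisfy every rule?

Candidates per position — 1:nasna {Conj,Det}; 2:noulir {Noun,Prep}; 3:noulir {Noun,Prep}; 4:nasna {Conj,Det}; 5:skaarp {Adj}; 6:gro {Prep}; 7:klaush {Noun}; 8:zefilkge {Det}; 9:grias {Conj}; 10:zefilkge {Det}.
There are 16 candidate sequences in total.
Checking each against the rules leaves 8 sequences.
Count = 8.

8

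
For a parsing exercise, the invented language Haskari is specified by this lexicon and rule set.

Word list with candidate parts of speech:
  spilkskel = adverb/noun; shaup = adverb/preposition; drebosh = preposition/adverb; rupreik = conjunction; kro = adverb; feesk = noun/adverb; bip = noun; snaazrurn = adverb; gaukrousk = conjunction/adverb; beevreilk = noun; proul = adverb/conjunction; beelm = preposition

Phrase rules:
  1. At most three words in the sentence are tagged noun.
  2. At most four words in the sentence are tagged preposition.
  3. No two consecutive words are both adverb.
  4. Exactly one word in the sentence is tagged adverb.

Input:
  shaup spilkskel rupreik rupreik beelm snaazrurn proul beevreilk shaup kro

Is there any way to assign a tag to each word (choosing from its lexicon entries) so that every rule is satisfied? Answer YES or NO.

NO

Candidates per position — 1:shaup {adverb,preposition}; 2:spilkskel {adverb,noun}; 3:rupreik {conjunction}; 4:rupreik {conjunction}; 5:beelm {preposition}; 6:snaazrurn {adverb}; 7:proul {adverb,conjunction}; 8:beevreilk {noun}; 9:shaup {adverb,preposition}; 10:kro {adverb}.
Rule 4 cannot be satisfied by any choice of tags from the lexicon.
So there is no consistent tagging.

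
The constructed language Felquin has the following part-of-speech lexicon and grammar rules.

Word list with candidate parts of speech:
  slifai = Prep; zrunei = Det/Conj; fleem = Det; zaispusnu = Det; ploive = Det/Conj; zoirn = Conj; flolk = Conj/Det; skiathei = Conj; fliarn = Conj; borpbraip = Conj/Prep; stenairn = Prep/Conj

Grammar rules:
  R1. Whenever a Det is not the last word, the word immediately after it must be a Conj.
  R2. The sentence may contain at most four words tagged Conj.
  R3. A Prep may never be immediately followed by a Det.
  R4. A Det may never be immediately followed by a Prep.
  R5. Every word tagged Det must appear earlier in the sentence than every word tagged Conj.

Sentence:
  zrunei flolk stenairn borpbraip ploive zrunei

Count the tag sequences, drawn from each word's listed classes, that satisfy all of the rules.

4

Candidates per position — 1:zrunei {Det,Conj}; 2:flolk {Conj,Det}; 3:stenairn {Prep,Conj}; 4:borpbraip {Conj,Prep}; 5:ploive {Det,Conj}; 6:zrunei {Det,Conj}.
There are 64 candidate sequences in total.
The sequences that satisfy every rule: Det Conj Prep Conj Conj Conj; Det Conj Prep Prep Conj Conj; Det Conj Conj Prep Conj Conj; Conj Conj Prep Prep Conj Conj.
Count = 4.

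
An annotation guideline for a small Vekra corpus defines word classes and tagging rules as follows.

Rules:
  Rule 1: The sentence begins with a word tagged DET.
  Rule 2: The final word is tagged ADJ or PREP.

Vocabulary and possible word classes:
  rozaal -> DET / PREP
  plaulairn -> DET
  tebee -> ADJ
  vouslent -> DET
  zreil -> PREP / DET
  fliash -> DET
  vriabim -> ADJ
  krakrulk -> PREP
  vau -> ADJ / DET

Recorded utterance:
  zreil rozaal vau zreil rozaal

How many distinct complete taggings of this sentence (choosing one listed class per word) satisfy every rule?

Candidates per position — 1:zreil {PREP,DET}; 2:rozaal {DET,PREP}; 3:vau {ADJ,DET}; 4:zreil {PREP,DET}; 5:rozaal {DET,PREP}.
There are 32 candidate sequences in total.
Checking each against the rules leaves 8 sequences.
Count = 8.

8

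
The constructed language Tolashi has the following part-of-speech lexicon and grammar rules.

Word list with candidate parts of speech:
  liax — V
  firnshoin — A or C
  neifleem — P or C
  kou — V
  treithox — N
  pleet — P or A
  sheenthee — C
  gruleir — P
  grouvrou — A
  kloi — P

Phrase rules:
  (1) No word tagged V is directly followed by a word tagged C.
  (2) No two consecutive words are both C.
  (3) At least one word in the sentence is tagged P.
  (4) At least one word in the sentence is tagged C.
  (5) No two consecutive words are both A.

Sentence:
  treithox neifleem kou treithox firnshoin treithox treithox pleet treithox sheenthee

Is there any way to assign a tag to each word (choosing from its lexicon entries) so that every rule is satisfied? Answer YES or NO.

YES

Candidates per position — 1:treithox {N}; 2:neifleem {P,C}; 3:kou {V}; 4:treithox {N}; 5:firnshoin {A,C}; 6:treithox {N}; 7:treithox {N}; 8:pleet {P,A}; 9:treithox {N}; 10:sheenthee {C}.
One satisfying assignment: N C V N A N N P N C.
Rule-by-rule: rule 1 ok; rule 2 ok; rule 3 ok; rule 4 ok; rule 5 ok.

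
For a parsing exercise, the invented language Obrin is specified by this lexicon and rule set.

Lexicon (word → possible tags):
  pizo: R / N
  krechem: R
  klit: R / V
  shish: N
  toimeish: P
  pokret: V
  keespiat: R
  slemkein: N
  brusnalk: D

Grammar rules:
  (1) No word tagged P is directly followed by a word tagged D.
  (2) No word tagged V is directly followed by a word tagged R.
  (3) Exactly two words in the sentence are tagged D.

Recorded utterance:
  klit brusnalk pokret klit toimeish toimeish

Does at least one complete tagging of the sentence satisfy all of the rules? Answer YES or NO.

NO

Candidates per position — 1:klit {R,V}; 2:brusnalk {D}; 3:pokret {V}; 4:klit {R,V}; 5:toimeish {P}; 6:toimeish {P}.
Rule 3 cannot be satisfied by any choice of tags from the lexicon.
So there is no consistent tagging.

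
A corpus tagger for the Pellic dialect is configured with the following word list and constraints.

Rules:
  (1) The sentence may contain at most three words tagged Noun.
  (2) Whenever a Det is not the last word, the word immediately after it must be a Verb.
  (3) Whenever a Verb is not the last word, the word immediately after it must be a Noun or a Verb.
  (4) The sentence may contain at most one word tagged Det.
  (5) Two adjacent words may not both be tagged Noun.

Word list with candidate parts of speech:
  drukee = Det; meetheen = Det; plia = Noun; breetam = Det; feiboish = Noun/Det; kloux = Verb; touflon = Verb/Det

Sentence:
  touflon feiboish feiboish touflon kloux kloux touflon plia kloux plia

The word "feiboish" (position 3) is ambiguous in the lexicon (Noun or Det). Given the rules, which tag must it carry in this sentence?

Det

Candidates per position — 1:touflon {Verb,Det}; 2:feiboish {Noun,Det}; 3:feiboish {Noun,Det}; 4:touflon {Verb,Det}; 5:kloux {Verb}; 6:kloux {Verb}; 7:touflon {Verb,Det}; 8:plia {Noun}; 9:kloux {Verb}; 10:plia {Noun}.
Position 1: tagging it Det would leave rule 2 unsatisfiable, so it must be Verb.
Position 2: tagging it Det would leave rule 2 unsatisfiable, so it must be Noun.
Position 3: tagging it Noun would leave rule 1 unsatisfiable, so it must be Det.
Position 4: tagging it Det would leave rule 2 unsatisfiable, so it must be Verb.
Position 7: tagging it Det would leave rule 2 unsatisfiable, so it must be Verb.
The only consistent sequence is: Verb Noun Det Verb Verb Verb Verb Noun Verb Noun.
Rule-by-rule: rule 1 satisfied; rule 2 satisfied; rule 3 satisfied; rule 4 satisfied; rule 5 satisfied.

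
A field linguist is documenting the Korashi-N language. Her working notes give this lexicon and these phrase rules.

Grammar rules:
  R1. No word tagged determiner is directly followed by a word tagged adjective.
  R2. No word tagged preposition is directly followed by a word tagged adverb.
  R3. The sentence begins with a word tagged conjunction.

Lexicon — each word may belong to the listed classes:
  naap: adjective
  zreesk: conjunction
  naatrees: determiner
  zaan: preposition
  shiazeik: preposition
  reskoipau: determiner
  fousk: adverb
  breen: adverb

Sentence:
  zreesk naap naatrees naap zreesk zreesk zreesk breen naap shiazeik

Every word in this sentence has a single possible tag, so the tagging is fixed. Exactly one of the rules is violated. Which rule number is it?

Fixed tagging: conjunction adjective determiner adjective conjunction conjunction conjunction adverb adjective preposition.
Applying the rules: R1 fail, R2 pass, R3 pass.
Only rule 1 fails.

1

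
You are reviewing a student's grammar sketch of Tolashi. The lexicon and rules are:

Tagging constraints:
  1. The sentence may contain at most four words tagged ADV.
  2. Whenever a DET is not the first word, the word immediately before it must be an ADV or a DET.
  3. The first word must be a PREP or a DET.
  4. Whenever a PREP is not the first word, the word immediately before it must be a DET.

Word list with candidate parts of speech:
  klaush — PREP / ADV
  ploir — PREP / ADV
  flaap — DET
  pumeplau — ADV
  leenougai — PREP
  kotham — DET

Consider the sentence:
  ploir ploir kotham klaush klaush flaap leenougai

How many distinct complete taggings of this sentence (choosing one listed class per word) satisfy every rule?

2

Candidates per position — 1:ploir {PREP,ADV}; 2:ploir {PREP,ADV}; 3:kotham {DET}; 4:klaush {PREP,ADV}; 5:klaush {PREP,ADV}; 6:flaap {DET}; 7:leenougai {PREP}.
There are 16 candidate sequences in total.
The sequences that satisfy every rule: PREP ADV DET PREP ADV DET PREP; PREP ADV DET ADV ADV DET PREP.
Count = 2.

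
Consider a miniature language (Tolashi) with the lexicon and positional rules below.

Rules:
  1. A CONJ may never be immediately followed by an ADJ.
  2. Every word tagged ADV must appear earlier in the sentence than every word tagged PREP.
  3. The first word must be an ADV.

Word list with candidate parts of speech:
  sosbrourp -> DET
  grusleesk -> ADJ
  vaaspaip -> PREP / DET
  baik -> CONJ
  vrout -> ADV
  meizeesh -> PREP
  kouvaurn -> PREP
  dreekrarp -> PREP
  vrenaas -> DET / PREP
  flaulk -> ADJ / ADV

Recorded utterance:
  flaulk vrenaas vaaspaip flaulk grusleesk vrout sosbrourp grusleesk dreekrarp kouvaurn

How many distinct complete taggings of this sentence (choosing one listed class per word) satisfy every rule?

2

Candidates per position — 1:flaulk {ADJ,ADV}; 2:vrenaas {DET,PREP}; 3:vaaspaip {PREP,DET}; 4:flaulk {ADJ,ADV}; 5:grusleesk {ADJ}; 6:vrout {ADV}; 7:sosbrourp {DET}; 8:grusleesk {ADJ}; 9:dreekrarp {PREP}; 10:kouvaurn {PREP}.
There are 16 candidate sequences in total.
The sequences that satisfy every rule: ADV DET DET ADJ ADJ ADV DET ADJ PREP PREP; ADV DET DET ADV ADJ ADV DET ADJ PREP PREP.
Count = 2.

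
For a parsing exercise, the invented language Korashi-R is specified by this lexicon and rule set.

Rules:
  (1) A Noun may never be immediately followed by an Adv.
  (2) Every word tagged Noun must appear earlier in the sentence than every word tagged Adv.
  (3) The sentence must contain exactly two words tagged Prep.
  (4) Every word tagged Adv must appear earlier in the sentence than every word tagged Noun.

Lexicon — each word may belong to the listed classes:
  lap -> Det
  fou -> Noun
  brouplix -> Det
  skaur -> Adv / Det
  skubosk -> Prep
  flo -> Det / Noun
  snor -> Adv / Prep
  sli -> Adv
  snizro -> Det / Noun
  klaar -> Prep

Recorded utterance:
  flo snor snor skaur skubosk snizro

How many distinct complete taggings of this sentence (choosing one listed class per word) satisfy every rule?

Candidates per position — 1:flo {Det,Noun}; 2:snor {Adv,Prep}; 3:snor {Adv,Prep}; 4:skaur {Adv,Det}; 5:skubosk {Prep}; 6:snizro {Det,Noun}.
There are 32 candidate sequences in total.
The sequences that satisfy every rule: Det Adv Prep Adv Prep Det; Det Adv Prep Det Prep Det; Det Prep Adv Adv Prep Det; Det Prep Adv Det Prep Det.
Count = 4.

4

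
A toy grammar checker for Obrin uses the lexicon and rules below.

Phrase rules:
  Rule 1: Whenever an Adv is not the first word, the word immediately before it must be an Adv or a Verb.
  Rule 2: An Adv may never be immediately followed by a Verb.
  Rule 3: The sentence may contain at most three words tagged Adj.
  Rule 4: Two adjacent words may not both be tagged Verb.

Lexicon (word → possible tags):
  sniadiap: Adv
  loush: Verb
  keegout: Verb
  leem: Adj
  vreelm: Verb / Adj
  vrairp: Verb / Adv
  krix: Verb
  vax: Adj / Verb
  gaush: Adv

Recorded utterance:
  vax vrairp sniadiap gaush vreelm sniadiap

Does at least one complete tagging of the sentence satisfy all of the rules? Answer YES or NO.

Candidates per position — 1:vax {Adj,Verb}; 2:vrairp {Verb,Adv}; 3:sniadiap {Adv}; 4:gaush {Adv}; 5:vreelm {Verb,Adj}; 6:sniadiap {Adv}.
Every candidate sequence violates at least one rule; no consistent tagging exists.

NO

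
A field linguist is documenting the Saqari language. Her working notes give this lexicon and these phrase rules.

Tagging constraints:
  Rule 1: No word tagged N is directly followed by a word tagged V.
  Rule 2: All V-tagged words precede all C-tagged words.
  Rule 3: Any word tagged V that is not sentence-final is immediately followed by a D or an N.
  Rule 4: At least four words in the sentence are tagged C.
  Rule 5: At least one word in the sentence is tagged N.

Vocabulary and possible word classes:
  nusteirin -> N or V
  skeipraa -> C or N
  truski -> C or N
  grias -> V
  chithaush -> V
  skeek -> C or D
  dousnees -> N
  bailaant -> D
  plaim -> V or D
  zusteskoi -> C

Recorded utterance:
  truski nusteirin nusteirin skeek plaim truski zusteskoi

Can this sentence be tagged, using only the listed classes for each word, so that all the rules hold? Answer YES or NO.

Candidates per position — 1:truski {C,N}; 2:nusteirin {N,V}; 3:nusteirin {N,V}; 4:skeek {C,D}; 5:plaim {V,D}; 6:truski {C,N}; 7:zusteskoi {C}.
One satisfying assignment: C N N C D C C.
Verifying each rule — rule 1 satisfied; rule 2 satisfied; rule 3 satisfied; rule 4 satisfied; rule 5 satisfied.

YES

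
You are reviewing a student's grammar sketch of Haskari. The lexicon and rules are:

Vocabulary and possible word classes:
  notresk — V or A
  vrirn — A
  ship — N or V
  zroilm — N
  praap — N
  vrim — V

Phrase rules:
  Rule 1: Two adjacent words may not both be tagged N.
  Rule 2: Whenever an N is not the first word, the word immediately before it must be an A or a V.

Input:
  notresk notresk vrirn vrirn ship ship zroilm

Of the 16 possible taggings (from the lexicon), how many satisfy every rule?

8

Candidates per position — 1:notresk {V,A}; 2:notresk {V,A}; 3:vrirn {A}; 4:vrirn {A}; 5:ship {N,V}; 6:ship {N,V}; 7:zroilm {N}.
There are 16 candidate sequences in total.
Checking each against the rules leaves 8 sequences.
Count = 8.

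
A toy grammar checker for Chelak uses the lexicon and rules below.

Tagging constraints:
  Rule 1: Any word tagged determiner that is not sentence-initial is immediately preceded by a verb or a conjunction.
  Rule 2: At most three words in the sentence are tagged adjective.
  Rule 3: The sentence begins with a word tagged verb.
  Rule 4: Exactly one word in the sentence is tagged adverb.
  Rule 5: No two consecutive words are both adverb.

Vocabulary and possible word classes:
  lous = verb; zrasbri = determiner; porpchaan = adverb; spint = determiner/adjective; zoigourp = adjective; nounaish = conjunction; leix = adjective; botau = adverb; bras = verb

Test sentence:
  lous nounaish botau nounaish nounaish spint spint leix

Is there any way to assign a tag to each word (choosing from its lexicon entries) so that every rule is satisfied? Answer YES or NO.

Candidates per position — 1:lous {verb}; 2:nounaish {conjunction}; 3:botau {adverb}; 4:nounaish {conjunction}; 5:nounaish {conjunction}; 6:spint {determiner,adjective}; 7:spint {determiner,adjective}; 8:leix {adjective}.
One satisfying assignment: verb conjunction adverb conjunction conjunction adjective adjective adjective.
Verifying each rule — rule 1 satisfied; rule 2 satisfied; rule 3 satisfied; rule 4 satisfied; rule 5 satisfied.

YES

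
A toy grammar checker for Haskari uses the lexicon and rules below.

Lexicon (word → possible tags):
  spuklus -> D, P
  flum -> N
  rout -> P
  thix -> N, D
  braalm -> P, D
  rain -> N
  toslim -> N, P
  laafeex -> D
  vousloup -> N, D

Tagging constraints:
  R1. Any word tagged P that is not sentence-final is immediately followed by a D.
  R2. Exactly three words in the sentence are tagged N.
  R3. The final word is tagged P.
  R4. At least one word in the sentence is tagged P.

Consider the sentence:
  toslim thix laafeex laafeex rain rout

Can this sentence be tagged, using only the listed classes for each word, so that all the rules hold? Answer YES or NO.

YES

Candidates per position — 1:toslim {N,P}; 2:thix {N,D}; 3:laafeex {D}; 4:laafeex {D}; 5:rain {N}; 6:rout {P}.
One satisfying assignment: N N D D N P.
Check: rule 1 holds; rule 2 holds; rule 3 holds; rule 4 holds.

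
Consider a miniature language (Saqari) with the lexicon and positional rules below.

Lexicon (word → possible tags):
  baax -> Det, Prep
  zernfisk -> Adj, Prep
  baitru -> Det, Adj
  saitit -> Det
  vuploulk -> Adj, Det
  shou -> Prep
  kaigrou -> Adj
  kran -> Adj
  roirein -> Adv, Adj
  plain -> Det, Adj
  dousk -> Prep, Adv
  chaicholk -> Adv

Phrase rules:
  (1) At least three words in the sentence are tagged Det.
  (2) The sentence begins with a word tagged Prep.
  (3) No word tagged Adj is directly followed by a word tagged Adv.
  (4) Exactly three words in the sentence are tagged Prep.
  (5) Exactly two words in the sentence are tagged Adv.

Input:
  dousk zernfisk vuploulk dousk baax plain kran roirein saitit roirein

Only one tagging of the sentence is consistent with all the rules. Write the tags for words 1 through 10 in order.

Prep Prep Det Adv Prep Det Adj Adj Det Adv

Candidates per position — 1:dousk {Prep,Adv}; 2:zernfisk {Adj,Prep}; 3:vuploulk {Adj,Det}; 4:dousk {Prep,Adv}; 5:baax {Det,Prep}; 6:plain {Det,Adj}; 7:kran {Adj}; 8:roirein {Adv,Adj}; 9:saitit {Det}; 10:roirein {Adv,Adj}.
Position 1: Adv is ruled out by rule 2; that leaves Prep.
Position 8: Adv is ruled out by rule 3; that leaves Adj.
Position 10: Adj is ruled out by rule 5; that leaves Adv.
Position 4: Prep is ruled out by rule 5; that leaves Adv.
Position 5: Det is ruled out by rule 4; that leaves Prep.
Position 6: Adj is ruled out by rule 1; that leaves Det.
Position 2: Adj is ruled out by rule 4; that leaves Prep.
Position 3: Adj is ruled out by rule 1; that leaves Det.
The unique satisfying tagging is: Prep Prep Det Adv Prep Det Adj Adj Det Adv.
Rule-by-rule: rule 1 ✓; rule 2 ✓; rule 3 ✓; rule 4 ✓; rule 5 ✓.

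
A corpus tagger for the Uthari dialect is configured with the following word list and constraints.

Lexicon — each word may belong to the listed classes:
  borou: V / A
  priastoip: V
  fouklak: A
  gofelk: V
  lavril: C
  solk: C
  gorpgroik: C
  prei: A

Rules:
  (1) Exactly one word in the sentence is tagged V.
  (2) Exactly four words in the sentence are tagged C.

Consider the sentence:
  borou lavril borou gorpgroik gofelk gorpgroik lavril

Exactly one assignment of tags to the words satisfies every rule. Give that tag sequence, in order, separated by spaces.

A C A C V C C

Candidates per position — 1:borou {V,A}; 2:lavril {C}; 3:borou {V,A}; 4:gorpgroik {C}; 5:gofelk {V}; 6:gorpgroik {C}; 7:lavril {C}.
If word 1 were V, no tagging could satisfy rule 1; so word 1 is A.
If word 3 were V, no tagging could satisfy rule 1; so word 3 is A.
So the tagging must be: A C A C V C C.
Check: rule 1 holds; rule 2 holds.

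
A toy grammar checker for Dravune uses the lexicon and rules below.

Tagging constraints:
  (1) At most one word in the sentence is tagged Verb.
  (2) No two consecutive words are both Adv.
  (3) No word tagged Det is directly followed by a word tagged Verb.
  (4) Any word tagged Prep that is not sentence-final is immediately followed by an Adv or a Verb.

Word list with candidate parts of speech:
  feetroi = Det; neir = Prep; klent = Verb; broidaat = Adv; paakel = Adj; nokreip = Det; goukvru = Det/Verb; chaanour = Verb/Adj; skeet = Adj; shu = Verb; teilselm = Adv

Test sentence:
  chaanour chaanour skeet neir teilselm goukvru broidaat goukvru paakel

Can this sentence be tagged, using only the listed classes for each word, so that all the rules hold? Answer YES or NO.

YES

Candidates per position — 1:chaanour {Verb,Adj}; 2:chaanour {Verb,Adj}; 3:skeet {Adj}; 4:neir {Prep}; 5:teilselm {Adv}; 6:goukvru {Det,Verb}; 7:broidaat {Adv}; 8:goukvru {Det,Verb}; 9:paakel {Adj}.
One satisfying assignment: Adj Adj Adj Prep Adv Det Adv Verb Adj.
Checking: rule 1 satisfied; rule 2 satisfied; rule 3 satisfied; rule 4 satisfied.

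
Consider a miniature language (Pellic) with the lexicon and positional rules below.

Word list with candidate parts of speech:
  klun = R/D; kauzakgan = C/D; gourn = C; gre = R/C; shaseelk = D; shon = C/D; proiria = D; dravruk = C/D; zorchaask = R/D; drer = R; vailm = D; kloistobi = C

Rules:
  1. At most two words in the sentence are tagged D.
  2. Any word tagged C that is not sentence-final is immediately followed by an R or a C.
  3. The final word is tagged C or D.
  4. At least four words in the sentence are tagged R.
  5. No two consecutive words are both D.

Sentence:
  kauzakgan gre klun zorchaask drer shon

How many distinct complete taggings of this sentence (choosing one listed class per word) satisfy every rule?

4

Candidates per position — 1:kauzakgan {C,D}; 2:gre {R,C}; 3:klun {R,D}; 4:zorchaask {R,D}; 5:drer {R}; 6:shon {C,D}.
There are 32 candidate sequences in total.
The sequences that satisfy every rule: C R R R R C; C R R R R D; D R R R R C; D R R R R D.
Count = 4.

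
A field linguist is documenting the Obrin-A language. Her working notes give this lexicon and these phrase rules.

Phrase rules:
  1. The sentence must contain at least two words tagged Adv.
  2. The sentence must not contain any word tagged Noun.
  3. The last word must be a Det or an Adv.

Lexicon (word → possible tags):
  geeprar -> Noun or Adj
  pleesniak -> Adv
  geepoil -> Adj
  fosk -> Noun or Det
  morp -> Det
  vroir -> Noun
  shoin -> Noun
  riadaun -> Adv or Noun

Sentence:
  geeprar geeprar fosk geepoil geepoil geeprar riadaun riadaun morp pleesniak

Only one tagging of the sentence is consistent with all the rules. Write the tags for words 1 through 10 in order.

Adj Adj Det Adj Adj Adj Adv Adv Det Adv

Candidates per position — 1:geeprar {Noun,Adj}; 2:geeprar {Noun,Adj}; 3:fosk {Noun,Det}; 4:geepoil {Adj}; 5:geepoil {Adj}; 6:geeprar {Noun,Adj}; 7:riadaun {Adv,Noun}; 8:riadaun {Adv,Noun}; 9:morp {Det}; 10:pleesniak {Adv}.
Position 1: Noun is ruled out by rule 2; that leaves Adj.
Position 2: Noun is ruled out by rule 2; that leaves Adj.
Position 3: Noun is ruled out by rule 2; that leaves Det.
Position 6: Noun is ruled out by rule 2; that leaves Adj.
Position 7: Noun is ruled out by rule 2; that leaves Adv.
Position 8: Noun is ruled out by rule 2; that leaves Adv.
So the tagging must be: Adj Adj Det Adj Adj Adj Adv Adv Det Adv.
Rule-by-rule: rule 1 satisfied; rule 2 satisfied; rule 3 satisfied.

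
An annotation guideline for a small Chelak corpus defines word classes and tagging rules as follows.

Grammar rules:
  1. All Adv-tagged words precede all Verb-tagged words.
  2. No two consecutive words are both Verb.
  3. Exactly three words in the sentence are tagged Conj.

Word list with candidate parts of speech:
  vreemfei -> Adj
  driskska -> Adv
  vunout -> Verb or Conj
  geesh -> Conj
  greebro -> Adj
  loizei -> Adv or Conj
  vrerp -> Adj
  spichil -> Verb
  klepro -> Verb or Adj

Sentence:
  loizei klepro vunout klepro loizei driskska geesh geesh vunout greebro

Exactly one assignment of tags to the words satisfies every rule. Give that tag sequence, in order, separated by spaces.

Candidates per position — 1:loizei {Adv,Conj}; 2:klepro {Verb,Adj}; 3:vunout {Verb,Conj}; 4:klepro {Verb,Adj}; 5:loizei {Adv,Conj}; 6:driskska {Adv}; 7:geesh {Conj}; 8:geesh {Conj}; 9:vunout {Verb,Conj}; 10:greebro {Adj}.
Word 2 cannot be Verb — rule 1 would then fail for every completion. It is Adj.
Word 3 cannot be Verb — rule 1 would then fail for every completion. It is Conj.
Word 4 cannot be Verb — rule 1 would then fail for every completion. It is Adj.
Word 5 cannot be Conj — rule 3 would then fail for every completion. It is Adv.
Word 9 cannot be Conj — rule 3 would then fail for every completion. It is Verb.
Word 1 cannot be Conj — rule 3 would then fail for every completion. It is Adv.
The only consistent sequence is: Adv Adj Conj Adj Adv Adv Conj Conj Verb Adj.
Checking: rule 1 ok; rule 2 ok; rule 3 ok.

Adv Adj Conj Adj Adv Adv Conj Conj Verb Adj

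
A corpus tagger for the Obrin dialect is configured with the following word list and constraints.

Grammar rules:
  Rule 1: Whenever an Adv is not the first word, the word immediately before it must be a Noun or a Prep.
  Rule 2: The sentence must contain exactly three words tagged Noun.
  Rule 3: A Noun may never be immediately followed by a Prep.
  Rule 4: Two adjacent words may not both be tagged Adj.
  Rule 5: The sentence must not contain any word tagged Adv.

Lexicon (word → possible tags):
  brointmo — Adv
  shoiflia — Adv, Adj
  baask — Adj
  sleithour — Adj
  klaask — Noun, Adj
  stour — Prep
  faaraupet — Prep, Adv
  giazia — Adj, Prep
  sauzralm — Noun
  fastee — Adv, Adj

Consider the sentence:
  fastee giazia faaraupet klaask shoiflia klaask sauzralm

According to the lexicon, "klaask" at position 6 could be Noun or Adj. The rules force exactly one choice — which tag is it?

Candidates per position — 1:fastee {Adv,Adj}; 2:giazia {Adj,Prep}; 3:faaraupet {Prep,Adv}; 4:klaask {Noun,Adj}; 5:shoiflia {Adv,Adj}; 6:klaask {Noun,Adj}; 7:sauzralm {Noun}.
Position 1: tagging it Adv would leave rule 5 unsatisfiable, so it must be Adj.
Position 2: tagging it Adj would leave rule 4 unsatisfiable, so it must be Prep.
Position 3: tagging it Adv would leave rule 5 unsatisfiable, so it must be Prep.
Position 4: tagging it Adj would leave rule 2 unsatisfiable, so it must be Noun.
Position 5: tagging it Adv would leave rule 5 unsatisfiable, so it must be Adj.
Position 6: tagging it Adj would leave rule 2 unsatisfiable, so it must be Noun.
So the tagging must be: Adj Prep Prep Noun Adj Noun Noun.
Check: rule 1 ok; rule 2 ok; rule 3 ok; rule 4 ok; rule 5 ok.

Noun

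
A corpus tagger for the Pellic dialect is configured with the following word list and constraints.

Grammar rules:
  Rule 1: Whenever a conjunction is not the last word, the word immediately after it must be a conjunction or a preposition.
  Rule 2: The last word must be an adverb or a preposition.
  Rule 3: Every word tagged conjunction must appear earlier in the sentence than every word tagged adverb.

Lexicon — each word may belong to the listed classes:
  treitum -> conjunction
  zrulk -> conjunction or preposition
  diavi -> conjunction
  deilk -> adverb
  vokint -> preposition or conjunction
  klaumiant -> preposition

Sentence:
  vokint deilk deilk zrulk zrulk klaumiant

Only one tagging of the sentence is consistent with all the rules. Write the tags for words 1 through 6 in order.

preposition adverb adverb preposition preposition preposition

Candidates per position — 1:vokint {preposition,conjunction}; 2:deilk {adverb}; 3:deilk {adverb}; 4:zrulk {conjunction,preposition}; 5:zrulk {conjunction,preposition}; 6:klaumiant {preposition}.
Position 1: conjunction is ruled out by rule 1; that leaves preposition.
Position 4: conjunction is ruled out by rule 3; that leaves preposition.
Position 5: conjunction is ruled out by rule 3; that leaves preposition.
That leaves exactly one tagging: preposition adverb adverb preposition preposition preposition.
Verifying each rule — rule 1 ✓; rule 2 ✓; rule 3 ✓.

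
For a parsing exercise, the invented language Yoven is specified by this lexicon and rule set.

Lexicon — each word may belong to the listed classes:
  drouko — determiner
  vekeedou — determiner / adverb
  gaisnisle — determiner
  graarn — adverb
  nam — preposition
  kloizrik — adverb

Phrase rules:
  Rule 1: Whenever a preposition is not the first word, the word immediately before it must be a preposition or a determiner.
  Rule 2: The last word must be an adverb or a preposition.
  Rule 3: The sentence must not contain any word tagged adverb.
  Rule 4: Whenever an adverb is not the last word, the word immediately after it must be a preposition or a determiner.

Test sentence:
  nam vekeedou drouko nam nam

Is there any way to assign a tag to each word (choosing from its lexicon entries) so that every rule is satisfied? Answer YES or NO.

YES

Candidates per position — 1:nam {preposition}; 2:vekeedou {determiner,adverb}; 3:drouko {determiner}; 4:nam {preposition}; 5:nam {preposition}.
One satisfying assignment: preposition determiner determiner preposition preposition.
Check: rule 1 ok; rule 2 ok; rule 3 ok; rule 4 ok.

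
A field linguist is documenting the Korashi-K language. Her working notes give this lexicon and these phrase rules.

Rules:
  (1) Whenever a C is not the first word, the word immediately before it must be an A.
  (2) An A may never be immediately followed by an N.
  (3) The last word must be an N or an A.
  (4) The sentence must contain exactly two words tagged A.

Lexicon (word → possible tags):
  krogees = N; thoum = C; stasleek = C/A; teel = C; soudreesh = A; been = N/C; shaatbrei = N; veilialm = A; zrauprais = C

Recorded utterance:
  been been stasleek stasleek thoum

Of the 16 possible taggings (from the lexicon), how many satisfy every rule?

Candidates per position — 1:been {N,C}; 2:been {N,C}; 3:stasleek {C,A}; 4:stasleek {C,A}; 5:thoum {C}.
There are 16 candidate sequences in total.
Rule 3 cannot be satisfied by any choice of tags from the lexicon.
So there is no consistent tagging.
Count = 0.

0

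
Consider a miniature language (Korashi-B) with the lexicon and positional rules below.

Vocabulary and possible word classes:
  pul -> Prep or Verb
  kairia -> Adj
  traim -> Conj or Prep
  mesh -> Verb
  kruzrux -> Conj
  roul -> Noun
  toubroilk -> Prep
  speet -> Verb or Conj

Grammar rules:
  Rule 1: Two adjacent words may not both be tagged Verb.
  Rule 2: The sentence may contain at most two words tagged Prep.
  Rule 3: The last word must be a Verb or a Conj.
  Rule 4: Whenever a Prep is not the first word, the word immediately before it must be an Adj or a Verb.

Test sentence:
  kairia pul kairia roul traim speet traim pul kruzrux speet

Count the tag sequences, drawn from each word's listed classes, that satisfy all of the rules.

12

Candidates per position — 1:kairia {Adj}; 2:pul {Prep,Verb}; 3:kairia {Adj}; 4:roul {Noun}; 5:traim {Conj,Prep}; 6:speet {Verb,Conj}; 7:traim {Conj,Prep}; 8:pul {Prep,Verb}; 9:kruzrux {Conj}; 10:speet {Verb,Conj}.
There are 64 candidate sequences in total.
Checking each against the rules leaves 12 sequences.
Count = 12.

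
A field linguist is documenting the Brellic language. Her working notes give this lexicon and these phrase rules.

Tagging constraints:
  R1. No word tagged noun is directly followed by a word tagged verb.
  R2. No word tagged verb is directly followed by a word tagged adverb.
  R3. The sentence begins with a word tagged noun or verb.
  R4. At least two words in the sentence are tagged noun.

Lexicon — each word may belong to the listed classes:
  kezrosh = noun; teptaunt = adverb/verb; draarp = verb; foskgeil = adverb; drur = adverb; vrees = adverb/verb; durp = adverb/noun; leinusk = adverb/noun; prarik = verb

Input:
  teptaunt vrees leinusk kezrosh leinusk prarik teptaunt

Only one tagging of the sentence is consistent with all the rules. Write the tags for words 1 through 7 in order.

Candidates per position — 1:teptaunt {adverb,verb}; 2:vrees {adverb,verb}; 3:leinusk {adverb,noun}; 4:kezrosh {noun}; 5:leinusk {adverb,noun}; 6:prarik {verb}; 7:teptaunt {adverb,verb}.
Position 1: adverb is ruled out by rule 3; that leaves verb.
Position 2: adverb is ruled out by rule 2; that leaves verb.
Position 3: adverb is ruled out by rule 2; that leaves noun.
Position 5: noun is ruled out by rule 1; that leaves adverb.
Position 7: adverb is ruled out by rule 2; that leaves verb.
The unique satisfying tagging is: verb verb noun noun adverb verb verb.
Rule-by-rule: rule 1 ✓; rule 2 ✓; rule 3 ✓; rule 4 ✓.

verb verb noun noun adverb verb verb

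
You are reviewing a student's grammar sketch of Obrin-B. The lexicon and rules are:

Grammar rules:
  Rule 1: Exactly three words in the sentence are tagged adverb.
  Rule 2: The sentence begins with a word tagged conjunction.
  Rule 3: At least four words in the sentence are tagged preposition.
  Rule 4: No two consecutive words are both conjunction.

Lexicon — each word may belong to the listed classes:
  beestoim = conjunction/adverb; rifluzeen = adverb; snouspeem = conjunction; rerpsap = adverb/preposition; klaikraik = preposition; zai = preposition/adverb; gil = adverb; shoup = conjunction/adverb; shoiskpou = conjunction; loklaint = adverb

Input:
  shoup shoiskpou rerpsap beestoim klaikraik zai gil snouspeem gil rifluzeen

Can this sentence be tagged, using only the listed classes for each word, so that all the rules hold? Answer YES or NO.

NO

Candidates per position — 1:shoup {conjunction,adverb}; 2:shoiskpou {conjunction}; 3:rerpsap {adverb,preposition}; 4:beestoim {conjunction,adverb}; 5:klaikraik {preposition}; 6:zai {preposition,adverb}; 7:gil {adverb}; 8:snouspeem {conjunction}; 9:gil {adverb}; 10:rifluzeen {adverb}.
Rule 3 cannot be satisfied by any choice of tags from the lexicon.
So there is no consistent tagging.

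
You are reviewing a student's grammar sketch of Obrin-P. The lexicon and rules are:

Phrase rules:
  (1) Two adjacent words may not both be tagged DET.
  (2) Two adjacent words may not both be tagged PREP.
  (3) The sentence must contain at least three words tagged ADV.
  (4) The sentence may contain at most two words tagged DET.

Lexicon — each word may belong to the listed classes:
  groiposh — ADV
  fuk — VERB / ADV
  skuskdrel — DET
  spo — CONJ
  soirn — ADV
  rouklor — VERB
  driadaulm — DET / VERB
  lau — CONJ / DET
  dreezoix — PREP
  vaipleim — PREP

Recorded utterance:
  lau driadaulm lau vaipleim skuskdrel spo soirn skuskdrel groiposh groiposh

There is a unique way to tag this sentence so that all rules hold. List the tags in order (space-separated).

CONJ VERB CONJ PREP DET CONJ ADV DET ADV ADV

Candidates per position — 1:lau {CONJ,DET}; 2:driadaulm {DET,VERB}; 3:lau {CONJ,DET}; 4:vaipleim {PREP}; 5:skuskdrel {DET}; 6:spo {CONJ}; 7:soirn {ADV}; 8:skuskdrel {DET}; 9:groiposh {ADV}; 10:groiposh {ADV}.
At position 1, choosing DET makes rule 4 impossible to satisfy; hence CONJ.
At position 2, choosing DET makes rule 4 impossible to satisfy; hence VERB.
At position 3, choosing DET makes rule 4 impossible to satisfy; hence CONJ.
The only consistent sequence is: CONJ VERB CONJ PREP DET CONJ ADV DET ADV ADV.
Checking: rule 1 ✓; rule 2 ✓; rule 3 ✓; rule 4 ✓.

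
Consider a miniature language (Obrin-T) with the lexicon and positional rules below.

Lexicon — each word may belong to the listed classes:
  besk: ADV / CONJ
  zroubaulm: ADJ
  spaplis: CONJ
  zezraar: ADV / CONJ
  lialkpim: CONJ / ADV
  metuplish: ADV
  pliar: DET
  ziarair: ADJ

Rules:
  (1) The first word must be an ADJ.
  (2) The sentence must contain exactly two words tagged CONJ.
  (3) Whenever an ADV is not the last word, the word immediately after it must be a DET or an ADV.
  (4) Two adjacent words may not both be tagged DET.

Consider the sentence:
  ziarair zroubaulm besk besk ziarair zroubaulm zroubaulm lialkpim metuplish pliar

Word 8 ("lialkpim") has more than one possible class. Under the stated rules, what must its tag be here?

Candidates per position — 1:ziarair {ADJ}; 2:zroubaulm {ADJ}; 3:besk {ADV,CONJ}; 4:besk {ADV,CONJ}; 5:ziarair {ADJ}; 6:zroubaulm {ADJ}; 7:zroubaulm {ADJ}; 8:lialkpim {CONJ,ADV}; 9:metuplish {ADV}; 10:pliar {DET}.
Position 3: tagging it ADV would leave rule 3 unsatisfiable, so it must be CONJ.
Position 4: tagging it ADV would leave rule 3 unsatisfiable, so it must be CONJ.
Position 8: tagging it CONJ would leave rule 2 unsatisfiable, so it must be ADV.
The unique satisfying tagging is: ADJ ADJ CONJ CONJ ADJ ADJ ADJ ADV ADV DET.
Check: rule 1 satisfied; rule 2 satisfied; rule 3 satisfied; rule 4 satisfied.

ADV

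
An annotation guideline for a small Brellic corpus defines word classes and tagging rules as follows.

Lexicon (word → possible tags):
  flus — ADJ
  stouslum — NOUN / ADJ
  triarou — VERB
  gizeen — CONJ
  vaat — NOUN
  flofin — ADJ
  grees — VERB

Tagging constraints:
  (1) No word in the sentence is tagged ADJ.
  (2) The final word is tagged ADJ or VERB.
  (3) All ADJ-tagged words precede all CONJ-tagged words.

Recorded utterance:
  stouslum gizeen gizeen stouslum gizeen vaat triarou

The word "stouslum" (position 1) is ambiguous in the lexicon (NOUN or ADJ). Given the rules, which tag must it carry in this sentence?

NOUN

Candidates per position — 1:stouslum {NOUN,ADJ}; 2:gizeen {CONJ}; 3:gizeen {CONJ}; 4:stouslum {NOUN,ADJ}; 5:gizeen {CONJ}; 6:vaat {NOUN}; 7:triarou {VERB}.
If word 1 were ADJ, no tagging could satisfy rule 1; so word 1 is NOUN.
If word 4 were ADJ, no tagging could satisfy rule 1; so word 4 is NOUN.
So the tagging must be: NOUN CONJ CONJ NOUN CONJ NOUN VERB.
Verifying each rule — rule 1 ok; rule 2 ok; rule 3 ok.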